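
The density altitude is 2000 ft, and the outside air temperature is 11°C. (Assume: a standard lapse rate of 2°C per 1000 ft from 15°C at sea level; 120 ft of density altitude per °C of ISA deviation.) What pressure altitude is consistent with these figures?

DA = PA + 120 × (OAT − (15 − 2·PA/1000)) = PA + 120·OAT − 1800 + 0.24·PA = 1.24·PA + 120·OAT − 1800.
So 1.24·PA = 2000 − 120 × 11 + 1800 = 2480.
PA = 2480 / 1.24 = 2000 ft.

2000 ft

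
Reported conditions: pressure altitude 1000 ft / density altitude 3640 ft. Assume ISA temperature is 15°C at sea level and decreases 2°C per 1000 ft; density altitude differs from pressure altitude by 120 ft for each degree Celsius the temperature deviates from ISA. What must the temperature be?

35°C

Density altitude − pressure altitude = 3640 − 1000 = +2640 ft.
At 120 ft/°C that is an ISA deviation of 2640/120 = +22°C.
ISA temperature at 1000 ft = 15 − 2 × (1000/1000) = 13°C.
OAT = ISA + deviation = 13 + (+22) = 35°C.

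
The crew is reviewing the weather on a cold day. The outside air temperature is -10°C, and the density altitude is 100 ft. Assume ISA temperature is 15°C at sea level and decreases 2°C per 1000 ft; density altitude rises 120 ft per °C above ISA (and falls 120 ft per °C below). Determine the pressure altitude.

DA = PA + 120 × (OAT − (15 − 2·PA/1000)) = PA + 120·OAT − 1800 + 0.24·PA = 1.24·PA + 120·OAT − 1800.
So 1.24·PA = 100 − 120 × (-10) + 1800 = 3100.
PA = 3100 / 1.24 = 2500 ft.

2500 ft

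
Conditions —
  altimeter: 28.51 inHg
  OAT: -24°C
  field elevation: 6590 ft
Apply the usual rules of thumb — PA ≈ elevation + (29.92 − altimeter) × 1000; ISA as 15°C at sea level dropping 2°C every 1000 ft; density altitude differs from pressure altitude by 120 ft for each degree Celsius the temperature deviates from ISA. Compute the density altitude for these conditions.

Pressure altitude = 6590 + (29.92 − 28.51) × 1000 = 6590 + (+1410) = 8000 ft.
ISA temperature at 8000 ft = 15 − 2 × (8000/1000) = -1°C.
ISA deviation = -24 − (-1) = -23°C.
Density altitude = 8000 + 120 × (-23) = 5240 ft.

5240 ft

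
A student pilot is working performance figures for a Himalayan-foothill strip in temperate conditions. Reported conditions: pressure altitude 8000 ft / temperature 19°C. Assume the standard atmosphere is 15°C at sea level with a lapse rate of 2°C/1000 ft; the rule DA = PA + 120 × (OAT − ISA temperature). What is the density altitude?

ISA temperature at 8000 ft = 15 − 2 × (8000/1000) = -1°C.
ISA deviation = 19 − (-1) = +20°C.
Density altitude = 8000 + 120 × (20) = 8000 + (+2400) = 10400 ft.

10400 ft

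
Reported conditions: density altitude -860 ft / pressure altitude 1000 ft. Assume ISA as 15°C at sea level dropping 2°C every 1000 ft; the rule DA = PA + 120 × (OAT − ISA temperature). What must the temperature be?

Density altitude − pressure altitude = -860 − 1000 = -1860 ft.
At 120 ft/°C that is an ISA deviation of -1860/120 = -15.5°C.
ISA temperature at 1000 ft = 15 − 2 × (1000/1000) = 13°C.
OAT = ISA + deviation = 13 + (-15.5) = -2.5°C.

-2.5°C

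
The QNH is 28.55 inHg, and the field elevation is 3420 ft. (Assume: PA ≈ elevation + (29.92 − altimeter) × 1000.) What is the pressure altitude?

4790 ft

Pressure correction = (29.92 − 28.55) × 1000 = +1370 ft.
Pressure altitude = 3420 + (+1370) = 4790 ft.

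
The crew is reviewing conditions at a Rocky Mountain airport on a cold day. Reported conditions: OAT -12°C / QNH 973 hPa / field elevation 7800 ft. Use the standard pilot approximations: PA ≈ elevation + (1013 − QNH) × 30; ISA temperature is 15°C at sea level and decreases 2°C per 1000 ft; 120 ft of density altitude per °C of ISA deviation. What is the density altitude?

7920 ft

Pressure altitude = 7800 + (1013 − 973) × 30 = 7800 + (+1200) = 9000 ft.
ISA temperature at 9000 ft = 15 − 2 × (9000/1000) = -3°C.
ISA deviation = -12 − (-3) = -9°C.
Density altitude = 9000 + 120 × (-9) = 7920 ft.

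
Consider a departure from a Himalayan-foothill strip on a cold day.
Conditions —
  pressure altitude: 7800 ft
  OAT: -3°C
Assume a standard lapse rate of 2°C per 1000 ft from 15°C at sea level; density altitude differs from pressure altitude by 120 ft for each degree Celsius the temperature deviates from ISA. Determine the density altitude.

ISA temperature at 7800 ft = 15 − 2 × (7800/1000) = -0.6°C.
ISA deviation = -3 − (-0.6) = -2.4°C.
Density altitude = 7800 + 120 × (-2.4) = 7800 + (-288) = 7512 ft.

7512 ft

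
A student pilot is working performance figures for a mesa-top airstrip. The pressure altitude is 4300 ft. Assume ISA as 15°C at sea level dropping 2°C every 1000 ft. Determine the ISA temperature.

ISA temperature = 15 − 2 × (4300/1000) = 15 − 8.6 = 6.4°C.

6.4°C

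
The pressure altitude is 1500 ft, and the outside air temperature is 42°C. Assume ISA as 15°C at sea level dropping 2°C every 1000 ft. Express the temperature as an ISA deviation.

ISA+30°C

ISA temperature at 1500 ft = 15 − 2 × (1500/1000) = 12°C.
Deviation = OAT − ISA = 42 − 12 = +30°C.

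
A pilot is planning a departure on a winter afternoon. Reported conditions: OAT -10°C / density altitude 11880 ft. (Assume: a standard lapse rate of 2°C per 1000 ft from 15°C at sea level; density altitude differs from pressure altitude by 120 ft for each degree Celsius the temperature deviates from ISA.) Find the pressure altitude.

12000 ft

DA = PA + 120 × (OAT − (15 − 2·PA/1000)) = PA + 120·OAT − 1800 + 0.24·PA = 1.24·PA + 120·OAT − 1800.
So 1.24·PA = 11880 − 120 × (-10) + 1800 = 14880.
PA = 14880 / 1.24 = 12000 ft.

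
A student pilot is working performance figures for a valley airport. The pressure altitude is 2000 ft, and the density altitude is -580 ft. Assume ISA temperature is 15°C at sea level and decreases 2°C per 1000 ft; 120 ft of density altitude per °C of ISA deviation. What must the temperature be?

-10.5°C

Density altitude − pressure altitude = -580 − 2000 = -2580 ft.
At 120 ft/°C that is an ISA deviation of -2580/120 = -21.5°C.
ISA temperature at 2000 ft = 15 − 2 × (2000/1000) = 11°C.
OAT = ISA + deviation = 11 + (-21.5) = -10.5°C.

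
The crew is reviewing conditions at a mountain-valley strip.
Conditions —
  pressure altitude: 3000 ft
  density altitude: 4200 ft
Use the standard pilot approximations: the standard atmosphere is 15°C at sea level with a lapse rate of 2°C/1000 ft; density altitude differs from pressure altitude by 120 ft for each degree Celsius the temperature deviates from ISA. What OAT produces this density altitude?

Density altitude − pressure altitude = 4200 − 3000 = +1200 ft.
At 120 ft/°C that is an ISA deviation of 1200/120 = +10°C.
ISA temperature at 3000 ft = 15 − 2 × (3000/1000) = 9°C.
OAT = ISA + deviation = 9 + (+10) = 19°C.

19°C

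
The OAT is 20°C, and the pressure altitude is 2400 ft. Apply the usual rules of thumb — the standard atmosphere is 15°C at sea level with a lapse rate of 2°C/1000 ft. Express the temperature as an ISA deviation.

ISA+9.8°C

ISA temperature at 2400 ft = 15 − 2 × (2400/1000) = 10.2°C.
Deviation = OAT − ISA = 20 − 10.2 = +9.8°C.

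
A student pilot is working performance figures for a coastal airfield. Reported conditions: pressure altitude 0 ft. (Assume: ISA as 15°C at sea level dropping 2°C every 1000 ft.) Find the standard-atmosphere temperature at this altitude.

15°C

ISA temperature = 15 − 2 × (0/1000) = 15 − 0 = 15°C.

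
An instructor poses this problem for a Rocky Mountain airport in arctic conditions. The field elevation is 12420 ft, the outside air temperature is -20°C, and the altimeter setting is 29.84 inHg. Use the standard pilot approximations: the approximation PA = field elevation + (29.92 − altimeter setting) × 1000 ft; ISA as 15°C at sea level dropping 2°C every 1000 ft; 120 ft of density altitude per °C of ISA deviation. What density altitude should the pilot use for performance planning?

Pressure altitude = 12420 + (29.92 − 29.84) × 1000 = 12420 + (+80) = 12500 ft.
ISA temperature at 12500 ft = 15 − 2 × (12500/1000) = -10°C.
ISA deviation = -20 − (-10) = -10°C.
Density altitude = 12500 + 120 × (-10) = 11300 ft.

11300 ft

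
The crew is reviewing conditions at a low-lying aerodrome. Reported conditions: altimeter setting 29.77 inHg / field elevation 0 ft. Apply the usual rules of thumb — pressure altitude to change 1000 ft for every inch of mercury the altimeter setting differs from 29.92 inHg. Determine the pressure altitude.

Pressure correction = (29.92 − 29.77) × 1000 = +150 ft.
Pressure altitude = 0 + (+150) = 150 ft.

150 ft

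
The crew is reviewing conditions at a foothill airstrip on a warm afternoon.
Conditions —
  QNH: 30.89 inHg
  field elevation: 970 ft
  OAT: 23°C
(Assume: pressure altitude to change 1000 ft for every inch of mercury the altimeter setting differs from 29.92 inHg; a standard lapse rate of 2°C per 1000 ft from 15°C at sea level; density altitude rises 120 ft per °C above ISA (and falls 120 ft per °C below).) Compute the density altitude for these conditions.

960 ft

Pressure altitude = 970 + (29.92 − 30.89) × 1000 = 970 + (-970) = 0 ft.
ISA temperature at 0 ft = 15 − 2 × (0/1000) = 15°C.
ISA deviation = 23 − 15 = +8°C.
Density altitude = 0 + 120 × (8) = 960 ft.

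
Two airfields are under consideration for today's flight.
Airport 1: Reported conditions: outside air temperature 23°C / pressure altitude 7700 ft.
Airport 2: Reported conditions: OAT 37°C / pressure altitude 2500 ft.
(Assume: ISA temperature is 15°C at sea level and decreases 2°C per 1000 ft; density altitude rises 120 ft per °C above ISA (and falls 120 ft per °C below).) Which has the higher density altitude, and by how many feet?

Airport 1 by 4768 ft

Airport 1: ISA temp = -0.4°C, deviation +23.4°C, DA = 7700 + 120 × 23.4 = 10508 ft.
Airport 2: ISA temp = 10°C, deviation +27°C, DA = 2500 + 120 × 27 = 5740 ft.
Airport 1 is higher by 10508 − 5740 = 4768 ft.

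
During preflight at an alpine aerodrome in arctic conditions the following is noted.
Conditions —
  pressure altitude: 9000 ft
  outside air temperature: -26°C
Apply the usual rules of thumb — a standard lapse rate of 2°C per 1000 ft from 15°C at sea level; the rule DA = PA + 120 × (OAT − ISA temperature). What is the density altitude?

6240 ft

ISA temperature at 9000 ft = 15 − 2 × (9000/1000) = -3°C.
ISA deviation = -26 − (-3) = -23°C.
Density altitude = 9000 + 120 × (-23) = 9000 + (-2760) = 6240 ft.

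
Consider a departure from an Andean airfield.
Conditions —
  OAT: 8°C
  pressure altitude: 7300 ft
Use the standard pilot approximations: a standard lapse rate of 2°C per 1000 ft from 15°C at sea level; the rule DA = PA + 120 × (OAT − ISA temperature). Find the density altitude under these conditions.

8212 ft

ISA temperature at 7300 ft = 15 − 2 × (7300/1000) = 0.4°C.
ISA deviation = 8 − 0.4 = +7.6°C.
Density altitude = 7300 + 120 × (7.6) = 7300 + (+912) = 8212 ft.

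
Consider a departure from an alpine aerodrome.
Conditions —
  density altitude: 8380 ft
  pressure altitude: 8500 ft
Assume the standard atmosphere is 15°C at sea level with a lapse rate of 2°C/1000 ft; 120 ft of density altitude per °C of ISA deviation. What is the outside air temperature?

Density altitude − pressure altitude = 8380 − 8500 = -120 ft.
At 120 ft/°C that is an ISA deviation of -120/120 = -1°C.
ISA temperature at 8500 ft = 15 − 2 × (8500/1000) = -2°C.
OAT = ISA + deviation = -2 + (-1) = -3°C.

-3°C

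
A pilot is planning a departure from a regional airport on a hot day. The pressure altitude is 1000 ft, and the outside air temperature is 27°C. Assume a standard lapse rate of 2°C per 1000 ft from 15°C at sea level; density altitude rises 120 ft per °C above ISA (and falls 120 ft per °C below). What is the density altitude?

2680 ft

ISA temperature at 1000 ft = 15 − 2 × (1000/1000) = 13°C.
ISA deviation = 27 − 13 = +14°C.
Density altitude = 1000 + 120 × (14) = 1000 + (+1680) = 2680 ft.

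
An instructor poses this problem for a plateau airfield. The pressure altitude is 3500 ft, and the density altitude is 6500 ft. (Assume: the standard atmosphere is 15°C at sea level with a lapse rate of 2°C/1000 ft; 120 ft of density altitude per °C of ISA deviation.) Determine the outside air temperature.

Density altitude − pressure altitude = 6500 − 3500 = +3000 ft.
At 120 ft/°C that is an ISA deviation of 3000/120 = +25°C.
ISA temperature at 3500 ft = 15 − 2 × (3500/1000) = 8°C.
OAT = ISA + deviation = 8 + (+25) = 33°C.

33°C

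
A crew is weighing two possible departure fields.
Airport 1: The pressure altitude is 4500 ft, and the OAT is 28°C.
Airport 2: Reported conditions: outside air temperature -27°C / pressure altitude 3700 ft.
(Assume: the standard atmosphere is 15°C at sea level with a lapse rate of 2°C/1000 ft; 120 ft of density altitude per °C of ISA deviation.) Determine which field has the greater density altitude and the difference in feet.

Airport 1 by 7592 ft

Airport 1: ISA temp = 6°C, deviation +22°C, DA = 4500 + 120 × 22 = 7140 ft.
Airport 2: ISA temp = 7.6°C, deviation -34.6°C, DA = 3700 + 120 × (-34.6) = -452 ft.
Airport 1 is higher by 7140 − (-452) = 7592 ft.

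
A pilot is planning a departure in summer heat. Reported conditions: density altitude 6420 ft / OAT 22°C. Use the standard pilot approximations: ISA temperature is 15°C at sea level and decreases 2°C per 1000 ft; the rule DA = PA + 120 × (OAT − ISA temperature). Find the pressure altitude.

DA = PA + 120 × (OAT − (15 − 2·PA/1000)) = PA + 120·OAT − 1800 + 0.24·PA = 1.24·PA + 120·OAT − 1800.
So 1.24·PA = 6420 − 120 × 22 + 1800 = 5580.
PA = 5580 / 1.24 = 4500 ft.

4500 ft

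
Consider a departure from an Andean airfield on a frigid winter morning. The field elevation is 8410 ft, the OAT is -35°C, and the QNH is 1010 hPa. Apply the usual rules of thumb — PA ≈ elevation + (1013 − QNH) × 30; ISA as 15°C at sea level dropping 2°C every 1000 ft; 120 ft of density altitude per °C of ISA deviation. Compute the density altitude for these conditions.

Pressure altitude = 8410 + (1013 − 1010) × 30 = 8410 + (+90) = 8500 ft.
ISA temperature at 8500 ft = 15 − 2 × (8500/1000) = -2°C.
ISA deviation = -35 − (-2) = -33°C.
Density altitude = 8500 + 120 × (-33) = 4540 ft.

4540 ft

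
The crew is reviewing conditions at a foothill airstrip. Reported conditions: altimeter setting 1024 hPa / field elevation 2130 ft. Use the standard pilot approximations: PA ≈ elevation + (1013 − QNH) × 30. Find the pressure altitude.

Pressure correction = (1013 − 1024) × 30 = -330 ft.
Pressure altitude = 2130 + (-330) = 1800 ft.

1800 ft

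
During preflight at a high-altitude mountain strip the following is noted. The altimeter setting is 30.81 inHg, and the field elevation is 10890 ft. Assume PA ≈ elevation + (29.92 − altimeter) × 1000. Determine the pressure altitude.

Pressure correction = (29.92 − 30.81) × 1000 = -890 ft.
Pressure altitude = 10890 + (-890) = 10000 ft.

10000 ft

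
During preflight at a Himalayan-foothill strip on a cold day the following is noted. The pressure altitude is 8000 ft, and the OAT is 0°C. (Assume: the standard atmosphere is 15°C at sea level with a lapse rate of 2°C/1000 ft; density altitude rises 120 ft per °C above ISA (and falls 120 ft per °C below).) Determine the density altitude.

ISA temperature at 8000 ft = 15 − 2 × (8000/1000) = -1°C.
ISA deviation = 0 − (-1) = +1°C.
Density altitude = 8000 + 120 × (1) = 8000 + (+120) = 8120 ft.

8120 ft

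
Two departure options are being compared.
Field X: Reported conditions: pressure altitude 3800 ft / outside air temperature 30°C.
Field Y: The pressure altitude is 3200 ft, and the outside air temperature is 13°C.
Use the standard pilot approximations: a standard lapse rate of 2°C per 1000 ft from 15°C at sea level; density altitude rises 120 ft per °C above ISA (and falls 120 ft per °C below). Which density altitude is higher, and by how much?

Field X: ISA temp = 7.4°C, deviation +22.6°C, DA = 3800 + 120 × 22.6 = 6512 ft.
Field Y: ISA temp = 8.6°C, deviation +4.4°C, DA = 3200 + 120 × 4.4 = 3728 ft.
Field X is higher by 6512 − 3728 = 2784 ft.

Field X by 2784 ft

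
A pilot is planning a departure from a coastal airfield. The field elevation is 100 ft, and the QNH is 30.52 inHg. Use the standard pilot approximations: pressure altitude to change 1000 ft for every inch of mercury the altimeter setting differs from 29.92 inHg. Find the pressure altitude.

Pressure correction = (29.92 − 30.52) × 1000 = -600 ft.
Pressure altitude = 100 + (-600) = -500 ft.

-500 ft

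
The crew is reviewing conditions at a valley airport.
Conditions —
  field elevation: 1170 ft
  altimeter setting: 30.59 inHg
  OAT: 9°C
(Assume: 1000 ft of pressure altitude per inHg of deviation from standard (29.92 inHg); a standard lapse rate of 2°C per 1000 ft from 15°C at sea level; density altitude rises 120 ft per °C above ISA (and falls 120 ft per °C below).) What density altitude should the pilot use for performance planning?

-100 ft

Pressure altitude = 1170 + (29.92 − 30.59) × 1000 = 1170 + (-670) = 500 ft.
ISA temperature at 500 ft = 15 − 2 × (500/1000) = 14°C.
ISA deviation = 9 − 14 = -5°C.
Density altitude = 500 + 120 × (-5) = -100 ft.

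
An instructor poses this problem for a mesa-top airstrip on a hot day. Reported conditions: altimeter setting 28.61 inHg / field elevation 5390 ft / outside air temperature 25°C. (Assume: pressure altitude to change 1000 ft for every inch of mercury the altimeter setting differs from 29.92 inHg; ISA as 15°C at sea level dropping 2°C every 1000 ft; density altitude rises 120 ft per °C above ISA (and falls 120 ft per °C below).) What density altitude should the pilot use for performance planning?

Pressure altitude = 5390 + (29.92 − 28.61) × 1000 = 5390 + (+1310) = 6700 ft.
ISA temperature at 6700 ft = 15 − 2 × (6700/1000) = 1.6°C.
ISA deviation = 25 − 1.6 = +23.4°C.
Density altitude = 6700 + 120 × (23.4) = 9508 ft.

9508 ft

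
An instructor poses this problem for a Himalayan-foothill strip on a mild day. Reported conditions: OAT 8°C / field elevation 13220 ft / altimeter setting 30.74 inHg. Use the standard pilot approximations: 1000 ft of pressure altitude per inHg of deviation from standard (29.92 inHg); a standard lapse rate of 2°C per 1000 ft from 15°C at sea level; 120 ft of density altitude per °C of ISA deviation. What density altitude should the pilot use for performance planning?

14536 ft

Pressure altitude = 13220 + (29.92 − 30.74) × 1000 = 13220 + (-820) = 12400 ft.
ISA temperature at 12400 ft = 15 − 2 × (12400/1000) = -9.8°C.
ISA deviation = 8 − (-9.8) = +17.8°C.
Density altitude = 12400 + 120 × (17.8) = 14536 ft.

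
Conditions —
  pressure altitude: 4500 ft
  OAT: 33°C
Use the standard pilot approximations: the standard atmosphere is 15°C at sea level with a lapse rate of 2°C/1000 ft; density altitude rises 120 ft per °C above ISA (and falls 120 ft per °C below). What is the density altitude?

7740 ft

ISA temperature at 4500 ft = 15 − 2 × (4500/1000) = 6°C.
ISA deviation = 33 − 6 = +27°C.
Density altitude = 4500 + 120 × (27) = 4500 + (+3240) = 7740 ft.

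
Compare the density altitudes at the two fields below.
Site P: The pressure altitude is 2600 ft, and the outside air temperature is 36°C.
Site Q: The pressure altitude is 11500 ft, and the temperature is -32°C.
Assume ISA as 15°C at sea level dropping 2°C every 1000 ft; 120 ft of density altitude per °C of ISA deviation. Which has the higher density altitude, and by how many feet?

Site P: ISA temp = 9.8°C, deviation +26.2°C, DA = 2600 + 120 × 26.2 = 5744 ft.
Site Q: ISA temp = -8°C, deviation -24°C, DA = 11500 + 120 × (-24) = 8620 ft.
Site Q is higher by 8620 − 5744 = 2876 ft.

Site Q by 2876 ft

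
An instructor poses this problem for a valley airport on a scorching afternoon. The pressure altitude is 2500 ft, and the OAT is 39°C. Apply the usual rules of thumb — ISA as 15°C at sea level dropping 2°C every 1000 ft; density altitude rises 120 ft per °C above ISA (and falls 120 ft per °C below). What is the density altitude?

5980 ft

ISA temperature at 2500 ft = 15 − 2 × (2500/1000) = 10°C.
ISA deviation = 39 − 10 = +29°C.
Density altitude = 2500 + 120 × (29) = 2500 + (+3480) = 5980 ft.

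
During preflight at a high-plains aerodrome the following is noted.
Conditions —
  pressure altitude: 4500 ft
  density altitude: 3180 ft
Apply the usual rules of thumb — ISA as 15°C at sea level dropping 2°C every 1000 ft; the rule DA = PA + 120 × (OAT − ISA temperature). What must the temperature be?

Density altitude − pressure altitude = 3180 − 4500 = -1320 ft.
At 120 ft/°C that is an ISA deviation of -1320/120 = -11°C.
ISA temperature at 4500 ft = 15 − 2 × (4500/1000) = 6°C.
OAT = ISA + deviation = 6 + (-11) = -5°C.

-5°C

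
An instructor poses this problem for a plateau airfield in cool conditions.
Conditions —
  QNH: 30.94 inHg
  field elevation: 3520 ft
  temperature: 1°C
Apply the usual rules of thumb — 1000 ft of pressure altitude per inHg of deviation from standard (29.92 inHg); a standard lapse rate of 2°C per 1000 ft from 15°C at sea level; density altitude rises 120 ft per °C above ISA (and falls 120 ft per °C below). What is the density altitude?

Pressure altitude = 3520 + (29.92 − 30.94) × 1000 = 3520 + (-1020) = 2500 ft.
ISA temperature at 2500 ft = 15 − 2 × (2500/1000) = 10°C.
ISA deviation = 1 − 10 = -9°C.
Density altitude = 2500 + 120 × (-9) = 1420 ft.

1420 ft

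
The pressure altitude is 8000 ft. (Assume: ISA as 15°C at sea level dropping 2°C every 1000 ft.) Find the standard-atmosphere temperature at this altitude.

-1°C

ISA temperature = 15 − 2 × (8000/1000) = 15 − 16 = -1°C.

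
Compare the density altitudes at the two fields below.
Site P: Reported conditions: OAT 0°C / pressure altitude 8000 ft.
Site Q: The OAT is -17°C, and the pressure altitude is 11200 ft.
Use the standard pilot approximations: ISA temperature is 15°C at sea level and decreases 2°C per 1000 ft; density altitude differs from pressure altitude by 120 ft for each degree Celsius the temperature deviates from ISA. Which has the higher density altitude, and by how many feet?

Site Q by 1928 ft

Site P: ISA temp = -1°C, deviation +1°C, DA = 8000 + 120 × 1 = 8120 ft.
Site Q: ISA temp = -7.4°C, deviation -9.6°C, DA = 11200 + 120 × (-9.6) = 10048 ft.
Site Q is higher by 10048 − 8120 = 1928 ft.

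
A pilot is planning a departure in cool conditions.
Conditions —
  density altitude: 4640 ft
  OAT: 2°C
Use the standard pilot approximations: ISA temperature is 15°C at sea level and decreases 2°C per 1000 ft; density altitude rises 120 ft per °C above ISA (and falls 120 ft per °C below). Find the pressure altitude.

5000 ft

DA = PA + 120 × (OAT − (15 − 2·PA/1000)) = PA + 120·OAT − 1800 + 0.24·PA = 1.24·PA + 120·OAT − 1800.
So 1.24·PA = 4640 − 120 × 2 + 1800 = 6200.
PA = 6200 / 1.24 = 5000 ft.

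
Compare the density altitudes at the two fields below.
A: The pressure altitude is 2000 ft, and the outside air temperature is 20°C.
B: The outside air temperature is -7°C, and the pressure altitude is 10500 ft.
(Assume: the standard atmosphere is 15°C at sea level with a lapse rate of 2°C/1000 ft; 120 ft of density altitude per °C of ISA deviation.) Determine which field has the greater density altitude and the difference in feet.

B by 7300 ft

A: ISA temp = 11°C, deviation +9°C, DA = 2000 + 120 × 9 = 3080 ft.
B: ISA temp = -6°C, deviation -1°C, DA = 10500 + 120 × (-1) = 10380 ft.
B is higher by 10380 − 3080 = 7300 ft.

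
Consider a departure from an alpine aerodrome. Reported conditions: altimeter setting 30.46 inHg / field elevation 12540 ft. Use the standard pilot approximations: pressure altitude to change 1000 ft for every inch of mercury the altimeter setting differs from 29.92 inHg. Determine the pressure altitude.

Pressure correction = (29.92 − 30.46) × 1000 = -540 ft.
Pressure altitude = 12540 + (-540) = 12000 ft.

12000 ft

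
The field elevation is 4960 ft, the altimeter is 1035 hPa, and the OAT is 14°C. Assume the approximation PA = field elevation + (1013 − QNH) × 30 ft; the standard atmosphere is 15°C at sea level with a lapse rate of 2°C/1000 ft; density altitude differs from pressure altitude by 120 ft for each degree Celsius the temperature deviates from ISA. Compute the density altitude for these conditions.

5212 ft

Pressure altitude = 4960 + (1013 − 1035) × 30 = 4960 + (-660) = 4300 ft.
ISA temperature at 4300 ft = 15 − 2 × (4300/1000) = 6.4°C.
ISA deviation = 14 − 6.4 = +7.6°C.
Density altitude = 4300 + 120 × (7.6) = 5212 ft.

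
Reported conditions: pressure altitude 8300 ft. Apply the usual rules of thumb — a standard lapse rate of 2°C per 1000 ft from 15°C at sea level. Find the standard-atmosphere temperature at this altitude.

ISA temperature = 15 − 2 × (8300/1000) = 15 − 16.6 = -1.6°C.

-1.6°C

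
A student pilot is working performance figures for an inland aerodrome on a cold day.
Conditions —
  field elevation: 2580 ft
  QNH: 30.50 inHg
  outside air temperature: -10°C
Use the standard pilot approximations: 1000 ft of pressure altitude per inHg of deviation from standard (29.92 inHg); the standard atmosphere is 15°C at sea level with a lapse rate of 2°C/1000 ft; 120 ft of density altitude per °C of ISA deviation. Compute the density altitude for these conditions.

Pressure altitude = 2580 + (29.92 − 30.50) × 1000 = 2580 + (-580) = 2000 ft.
ISA temperature at 2000 ft = 15 − 2 × (2000/1000) = 11°C.
ISA deviation = -10 − 11 = -21°C.
Density altitude = 2000 + 120 × (-21) = -520 ft.

-520 ft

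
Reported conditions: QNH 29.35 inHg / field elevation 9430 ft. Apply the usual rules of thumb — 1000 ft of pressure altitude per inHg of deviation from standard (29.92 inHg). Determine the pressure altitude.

10000 ft

Pressure correction = (29.92 − 29.35) × 1000 = +570 ft.
Pressure altitude = 9430 + (+570) = 10000 ft.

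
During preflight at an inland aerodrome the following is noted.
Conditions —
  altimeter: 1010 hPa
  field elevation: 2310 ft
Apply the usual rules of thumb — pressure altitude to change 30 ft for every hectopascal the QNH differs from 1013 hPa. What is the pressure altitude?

2400 ft

Pressure correction = (1013 − 1010) × 30 = +90 ft.
Pressure altitude = 2310 + (+90) = 2400 ft.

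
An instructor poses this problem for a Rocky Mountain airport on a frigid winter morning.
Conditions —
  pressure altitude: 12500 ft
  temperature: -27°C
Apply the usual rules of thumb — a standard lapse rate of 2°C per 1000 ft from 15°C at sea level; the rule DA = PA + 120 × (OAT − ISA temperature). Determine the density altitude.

10460 ft

ISA temperature at 12500 ft = 15 − 2 × (12500/1000) = -10°C.
ISA deviation = -27 − (-10) = -17°C.
Density altitude = 12500 + 120 × (-17) = 12500 + (-2040) = 10460 ft.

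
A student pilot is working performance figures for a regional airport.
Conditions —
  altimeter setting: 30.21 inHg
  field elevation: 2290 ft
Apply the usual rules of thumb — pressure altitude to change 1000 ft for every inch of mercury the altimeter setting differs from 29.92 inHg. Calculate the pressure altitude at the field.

2000 ft

Pressure correction = (29.92 − 30.21) × 1000 = -290 ft.
Pressure altitude = 2290 + (-290) = 2000 ft.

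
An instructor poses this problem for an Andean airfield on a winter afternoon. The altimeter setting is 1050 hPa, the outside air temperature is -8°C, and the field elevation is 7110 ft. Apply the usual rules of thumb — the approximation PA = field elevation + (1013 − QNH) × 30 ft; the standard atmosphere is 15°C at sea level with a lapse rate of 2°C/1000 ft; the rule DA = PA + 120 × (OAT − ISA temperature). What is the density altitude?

4680 ft

Pressure altitude = 7110 + (1013 − 1050) × 30 = 7110 + (-1110) = 6000 ft.
ISA temperature at 6000 ft = 15 − 2 × (6000/1000) = 3°C.
ISA deviation = -8 − 3 = -11°C.
Density altitude = 6000 + 120 × (-11) = 4680 ft.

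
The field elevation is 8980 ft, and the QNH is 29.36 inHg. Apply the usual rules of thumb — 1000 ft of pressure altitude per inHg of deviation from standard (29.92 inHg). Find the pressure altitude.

9540 ft

Pressure correction = (29.92 − 29.36) × 1000 = +560 ft.
Pressure altitude = 8980 + (+560) = 9540 ft.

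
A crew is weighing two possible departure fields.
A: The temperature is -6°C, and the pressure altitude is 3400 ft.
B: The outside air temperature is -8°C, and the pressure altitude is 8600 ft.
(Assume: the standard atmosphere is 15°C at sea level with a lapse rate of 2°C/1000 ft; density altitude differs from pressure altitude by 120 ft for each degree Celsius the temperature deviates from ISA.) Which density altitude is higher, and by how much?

A: ISA temp = 8.2°C, deviation -14.2°C, DA = 3400 + 120 × (-14.2) = 1696 ft.
B: ISA temp = -2.2°C, deviation -5.8°C, DA = 8600 + 120 × (-5.8) = 7904 ft.
B is higher by 7904 − 1696 = 6208 ft.

B by 6208 ft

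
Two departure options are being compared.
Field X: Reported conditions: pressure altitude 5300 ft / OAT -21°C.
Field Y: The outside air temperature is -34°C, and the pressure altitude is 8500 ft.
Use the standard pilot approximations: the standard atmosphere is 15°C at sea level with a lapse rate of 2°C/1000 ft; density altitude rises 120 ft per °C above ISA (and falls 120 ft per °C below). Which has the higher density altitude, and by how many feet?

Field X: ISA temp = 4.4°C, deviation -25.4°C, DA = 5300 + 120 × (-25.4) = 2252 ft.
Field Y: ISA temp = -2°C, deviation -32°C, DA = 8500 + 120 × (-32) = 4660 ft.
Field Y is higher by 4660 − 2252 = 2408 ft.

Field Y by 2408 ft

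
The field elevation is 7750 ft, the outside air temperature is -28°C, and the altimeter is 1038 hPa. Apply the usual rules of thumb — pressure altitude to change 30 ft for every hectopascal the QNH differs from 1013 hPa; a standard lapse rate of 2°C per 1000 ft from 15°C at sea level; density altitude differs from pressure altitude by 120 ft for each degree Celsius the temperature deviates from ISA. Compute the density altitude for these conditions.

Pressure altitude = 7750 + (1013 − 1038) × 30 = 7750 + (-750) = 7000 ft.
ISA temperature at 7000 ft = 15 − 2 × (7000/1000) = 1°C.
ISA deviation = -28 − 1 = -29°C.
Density altitude = 7000 + 120 × (-29) = 3520 ft.

3520 ft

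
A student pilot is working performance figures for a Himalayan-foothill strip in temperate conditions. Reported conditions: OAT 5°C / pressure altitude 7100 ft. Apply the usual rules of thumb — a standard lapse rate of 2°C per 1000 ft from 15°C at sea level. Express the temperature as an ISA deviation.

ISA temperature at 7100 ft = 15 − 2 × (7100/1000) = 0.8°C.
Deviation = OAT − ISA = 5 − 0.8 = +4.2°C.

ISA+4.2°C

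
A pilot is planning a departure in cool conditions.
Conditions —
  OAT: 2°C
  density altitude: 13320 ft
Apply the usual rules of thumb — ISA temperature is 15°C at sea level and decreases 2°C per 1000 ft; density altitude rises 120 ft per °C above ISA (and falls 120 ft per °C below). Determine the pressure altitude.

12000 ft

DA = PA + 120 × (OAT − (15 − 2·PA/1000)) = PA + 120·OAT − 1800 + 0.24·PA = 1.24·PA + 120·OAT − 1800.
So 1.24·PA = 13320 − 120 × 2 + 1800 = 14880.
PA = 14880 / 1.24 = 12000 ft.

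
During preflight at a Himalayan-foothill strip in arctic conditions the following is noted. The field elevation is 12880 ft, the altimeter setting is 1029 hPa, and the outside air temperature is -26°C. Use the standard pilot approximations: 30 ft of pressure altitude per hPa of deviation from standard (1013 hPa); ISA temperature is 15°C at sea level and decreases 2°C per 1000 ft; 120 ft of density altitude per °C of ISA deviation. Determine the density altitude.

10456 ft

Pressure altitude = 12880 + (1013 − 1029) × 30 = 12880 + (-480) = 12400 ft.
ISA temperature at 12400 ft = 15 − 2 × (12400/1000) = -9.8°C.
ISA deviation = -26 − (-9.8) = -16.2°C.
Density altitude = 12400 + 120 × (-16.2) = 10456 ft.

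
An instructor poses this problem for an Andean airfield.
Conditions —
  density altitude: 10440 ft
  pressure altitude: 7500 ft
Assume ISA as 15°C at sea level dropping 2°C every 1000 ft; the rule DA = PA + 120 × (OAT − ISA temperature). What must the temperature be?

24.5°C

Density altitude − pressure altitude = 10440 − 7500 = +2940 ft.
At 120 ft/°C that is an ISA deviation of 2940/120 = +24.5°C.
ISA temperature at 7500 ft = 15 − 2 × (7500/1000) = 0°C.
OAT = ISA + deviation = 0 + (+24.5) = 24.5°C.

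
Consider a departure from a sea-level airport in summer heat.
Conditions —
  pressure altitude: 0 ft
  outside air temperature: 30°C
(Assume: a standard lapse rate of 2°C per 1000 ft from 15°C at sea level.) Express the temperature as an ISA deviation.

ISA+15°C

ISA temperature at 0 ft = 15 − 2 × (0/1000) = 15°C.
Deviation = OAT − ISA = 30 − 15 = +15°C.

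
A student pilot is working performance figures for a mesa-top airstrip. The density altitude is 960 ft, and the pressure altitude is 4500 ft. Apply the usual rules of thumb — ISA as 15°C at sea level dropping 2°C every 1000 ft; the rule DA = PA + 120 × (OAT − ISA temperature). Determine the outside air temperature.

-23.5°C

Density altitude − pressure altitude = 960 − 4500 = -3540 ft.
At 120 ft/°C that is an ISA deviation of -3540/120 = -29.5°C.
ISA temperature at 4500 ft = 15 − 2 × (4500/1000) = 6°C.
OAT = ISA + deviation = 6 + (-29.5) = -23.5°C.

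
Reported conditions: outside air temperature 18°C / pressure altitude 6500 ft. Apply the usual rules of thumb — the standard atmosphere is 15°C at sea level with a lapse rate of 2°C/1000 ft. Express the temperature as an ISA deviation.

ISA+16°C

ISA temperature at 6500 ft = 15 − 2 × (6500/1000) = 2°C.
Deviation = OAT − ISA = 18 − 2 = +16°C.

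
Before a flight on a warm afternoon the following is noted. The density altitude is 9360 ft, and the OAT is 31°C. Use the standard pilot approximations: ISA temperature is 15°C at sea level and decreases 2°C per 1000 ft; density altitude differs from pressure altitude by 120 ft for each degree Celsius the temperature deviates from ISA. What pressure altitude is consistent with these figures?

DA = PA + 120 × (OAT − (15 − 2·PA/1000)) = PA + 120·OAT − 1800 + 0.24·PA = 1.24·PA + 120·OAT − 1800.
So 1.24·PA = 9360 − 120 × 31 + 1800 = 7440.
PA = 7440 / 1.24 = 6000 ft.

6000 ft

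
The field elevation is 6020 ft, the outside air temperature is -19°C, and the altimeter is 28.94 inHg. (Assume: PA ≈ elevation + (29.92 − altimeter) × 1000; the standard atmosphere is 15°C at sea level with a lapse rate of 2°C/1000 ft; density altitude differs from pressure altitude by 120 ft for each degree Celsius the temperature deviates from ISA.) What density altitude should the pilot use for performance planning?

Pressure altitude = 6020 + (29.92 − 28.94) × 1000 = 6020 + (+980) = 7000 ft.
ISA temperature at 7000 ft = 15 − 2 × (7000/1000) = 1°C.
ISA deviation = -19 − 1 = -20°C.
Density altitude = 7000 + 120 × (-20) = 4600 ft.

4600 ft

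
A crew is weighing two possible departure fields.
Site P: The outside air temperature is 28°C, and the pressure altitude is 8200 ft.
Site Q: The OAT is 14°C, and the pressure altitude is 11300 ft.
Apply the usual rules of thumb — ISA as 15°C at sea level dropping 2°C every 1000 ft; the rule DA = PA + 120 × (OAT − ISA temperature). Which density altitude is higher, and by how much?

Site P: ISA temp = -1.4°C, deviation +29.4°C, DA = 8200 + 120 × 29.4 = 11728 ft.
Site Q: ISA temp = -7.6°C, deviation +21.6°C, DA = 11300 + 120 × 21.6 = 13892 ft.
Site Q is higher by 13892 − 11728 = 2164 ft.

Site Q by 2164 ft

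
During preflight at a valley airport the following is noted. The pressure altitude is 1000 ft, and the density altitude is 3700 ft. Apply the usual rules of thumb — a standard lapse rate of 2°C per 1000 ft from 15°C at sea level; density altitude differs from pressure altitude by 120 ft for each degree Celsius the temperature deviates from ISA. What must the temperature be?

Density altitude − pressure altitude = 3700 − 1000 = +2700 ft.
At 120 ft/°C that is an ISA deviation of 2700/120 = +22.5°C.
ISA temperature at 1000 ft = 15 − 2 × (1000/1000) = 13°C.
OAT = ISA + deviation = 13 + (+22.5) = 35.5°C.

35.5°C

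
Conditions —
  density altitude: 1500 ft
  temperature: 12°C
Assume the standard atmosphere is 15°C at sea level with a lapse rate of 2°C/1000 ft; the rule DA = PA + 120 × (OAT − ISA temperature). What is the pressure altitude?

DA = PA + 120 × (OAT − (15 − 2·PA/1000)) = PA + 120·OAT − 1800 + 0.24·PA = 1.24·PA + 120·OAT − 1800.
So 1.24·PA = 1500 − 120 × 12 + 1800 = 1860.
PA = 1860 / 1.24 = 1500 ft.

1500 ft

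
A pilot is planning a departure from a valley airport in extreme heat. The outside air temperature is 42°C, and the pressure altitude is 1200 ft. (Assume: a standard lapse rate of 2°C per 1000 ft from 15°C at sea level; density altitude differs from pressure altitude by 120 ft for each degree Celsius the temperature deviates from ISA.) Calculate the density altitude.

ISA temperature at 1200 ft = 15 − 2 × (1200/1000) = 12.6°C.
ISA deviation = 42 − 12.6 = +29.4°C.
Density altitude = 1200 + 120 × (29.4) = 1200 + (+3528) = 4728 ft.

4728 ft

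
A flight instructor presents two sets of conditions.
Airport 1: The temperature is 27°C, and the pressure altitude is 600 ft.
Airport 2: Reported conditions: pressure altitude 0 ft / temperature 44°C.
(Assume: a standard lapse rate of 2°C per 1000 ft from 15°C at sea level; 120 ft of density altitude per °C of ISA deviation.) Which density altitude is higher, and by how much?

Airport 1: ISA temp = 13.8°C, deviation +13.2°C, DA = 600 + 120 × 13.2 = 2184 ft.
Airport 2: ISA temp = 15°C, deviation +29°C, DA = 0 + 120 × 29 = 3480 ft.
Airport 2 is higher by 3480 − 2184 = 1296 ft.

Airport 2 by 1296 ft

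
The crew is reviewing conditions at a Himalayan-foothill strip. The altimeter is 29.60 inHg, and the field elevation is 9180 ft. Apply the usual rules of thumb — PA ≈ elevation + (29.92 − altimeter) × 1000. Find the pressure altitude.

9500 ft

Pressure correction = (29.92 − 29.60) × 1000 = +320 ft.
Pressure altitude = 9180 + (+320) = 9500 ft.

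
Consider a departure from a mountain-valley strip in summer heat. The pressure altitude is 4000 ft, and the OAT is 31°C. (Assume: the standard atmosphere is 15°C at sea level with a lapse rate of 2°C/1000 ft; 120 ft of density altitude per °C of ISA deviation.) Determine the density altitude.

ISA temperature at 4000 ft = 15 − 2 × (4000/1000) = 7°C.
ISA deviation = 31 − 7 = +24°C.
Density altitude = 4000 + 120 × (24) = 4000 + (+2880) = 6880 ft.

6880 ft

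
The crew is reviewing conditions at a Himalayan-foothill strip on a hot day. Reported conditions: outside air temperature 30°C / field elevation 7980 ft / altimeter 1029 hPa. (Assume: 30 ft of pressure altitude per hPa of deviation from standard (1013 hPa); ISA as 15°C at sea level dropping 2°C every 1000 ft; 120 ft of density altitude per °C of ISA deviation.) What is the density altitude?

11100 ft

Pressure altitude = 7980 + (1013 − 1029) × 30 = 7980 + (-480) = 7500 ft.
ISA temperature at 7500 ft = 15 − 2 × (7500/1000) = 0°C.
ISA deviation = 30 − 0 = +30°C.
Density altitude = 7500 + 120 × (30) = 11100 ft.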